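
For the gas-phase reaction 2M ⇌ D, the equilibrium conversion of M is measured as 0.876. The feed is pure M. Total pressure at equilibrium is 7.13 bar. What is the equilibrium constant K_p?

Take 1 mol M as basis and let X be its fractional conversion, so ξ = 0.5X.
At extent ξ: n_M = 1 − X; n_D = 0.5X.
Summing: n_T = 1 − 0.5X.
At X = 0.876: n_M = 0.124, n_D = 0.438, n_T = 0.562.
p_i = (n_i/n_T)·P. K_p = p_D / (p_M^2) = 2.25 bar^-1.

K_p = 2.25 bar^-1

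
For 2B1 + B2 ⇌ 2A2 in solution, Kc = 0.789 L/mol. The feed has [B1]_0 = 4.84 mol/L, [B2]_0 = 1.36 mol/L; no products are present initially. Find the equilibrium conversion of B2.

Let X = conversion of B2; extent ξ = 1.36·X mol/L.
Concentrations: [B1] = 4.84 − 2.72X; [B2] = 1.36 − 1.36X; [A2] = 2.72X.
Kc = [A2]^2 / ([B1]^2 [B2]).
Setting equal to 0.789 and solving for X on (0,1) gives X = 0.666.

X = 0.666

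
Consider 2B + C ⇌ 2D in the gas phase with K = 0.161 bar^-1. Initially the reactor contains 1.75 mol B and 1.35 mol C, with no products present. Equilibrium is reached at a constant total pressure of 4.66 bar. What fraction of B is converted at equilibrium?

X = 0.346

Take 1.75 mol B as basis and let X be its fractional conversion, so ξ = 0.875X.
Moles: n_B = 1.75 − 1.75X; n_C = 1.35 − 0.875X; n_D = 1.75X.
n_T = Σnᵢ = 3.1 − 0.875X.
With p_i = (n_i/n_T)P, K = p_D^2 / (p_B^2 p_C).
This yields a degree-3 equation in X; solving on (0,1), X = 0.346.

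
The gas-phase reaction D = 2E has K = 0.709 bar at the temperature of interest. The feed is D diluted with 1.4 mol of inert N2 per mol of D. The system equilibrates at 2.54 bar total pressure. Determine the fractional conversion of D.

X = 0.353

Basis: 1 mol D initially; let X = conversion of D. Extent ξ = X.
Mole table: n_D = 1 − X; n_E = 2X; n_I = 1.4 (inert).
Summing: n_T = 2.4 + X.
Mole fractions y_i = n_i/n_T; K = p_E^2 / (p_D) with p_i = y_i·P.
This yields a degree-2 equation in X; solving on (0,1), X = 0.353.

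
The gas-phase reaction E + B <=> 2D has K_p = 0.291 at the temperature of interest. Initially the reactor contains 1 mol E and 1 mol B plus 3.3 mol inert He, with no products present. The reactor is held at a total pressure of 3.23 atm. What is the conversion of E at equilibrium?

Basis: 1 mol E initially; let X = conversion of E. Extent ξ = X.
Species balance: n_E = 1 − X; n_B = 1 − X; n_D = 2X; n_I = 3.3 (inert).
Since Δν = 0, n_T = 5.3 throughout.
Mole fractions y_i = n_i/n_T; K_p = p_D^2 / (p_E p_B) with p_i = y_i·P.
Substituting and setting equal to 0.291 gives a polynomial in X; the root in (0,1) is X = 0.212.

X = 0.212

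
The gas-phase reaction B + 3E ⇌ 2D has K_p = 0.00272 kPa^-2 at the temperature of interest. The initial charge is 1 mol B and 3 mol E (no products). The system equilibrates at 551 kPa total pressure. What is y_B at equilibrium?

Take 1 mol B as basis and let X be its fractional conversion, so ξ = X.
At extent ξ: n_B = 1 − X; n_E = 3 − 3X; n_D = 2X.
n_T = Σnᵢ = 4 − 2X.
y_i = n_i/n_T, p_i = y_i·P. K_p = p_D^2 / (p_B p_E^3).
Setting this equal to 0.00272 kPa^-2 and taking the physical root (0 < X < 1) gives X = 0.838.
Then n_B = 0.162, n_T = 2.32, so y_B = 0.070.

y_B = 0.070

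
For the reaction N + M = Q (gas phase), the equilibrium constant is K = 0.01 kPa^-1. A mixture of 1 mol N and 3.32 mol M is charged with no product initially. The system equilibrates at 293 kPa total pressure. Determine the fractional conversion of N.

X = 0.680

Basis: 1 mol N initially; let X = conversion of N. Extent ξ = X.
Mole table: n_N = 1 − X; n_M = 3.32 − X; n_Q = X.
Total moles n_T = 4.32 − X.
With p_i = (n_i/n_T)P, K = p_Q / (p_N p_M).
Substituting and setting equal to 0.01 kPa^-1 gives a polynomial in X; the root in (0,1) is X = 0.680.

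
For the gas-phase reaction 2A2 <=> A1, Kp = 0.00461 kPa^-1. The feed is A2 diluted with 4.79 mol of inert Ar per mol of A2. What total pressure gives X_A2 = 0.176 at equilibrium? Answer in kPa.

P = 160 kPa

Let X = conversion of A2 (basis 1 mol A2); extent of reaction ξ = 0.5X.
Moles: n_A2 = 1 − X; n_A1 = 0.5X; n_I = 4.79 (inert).
Summing: n_T = 5.79 − 0.5X.
Kp = p_A1 / (p_A2^2) with p_i = (n_i/n_T)·P.
At X = 0.176: the mole-fraction product g(X) = Π y_i^ν_i = 0.739. Since Kp = g(X)·P^{-1}, P = (g/Kp)^(1/1) = (0.739/0.00461)^(1/1) = 160 kPa.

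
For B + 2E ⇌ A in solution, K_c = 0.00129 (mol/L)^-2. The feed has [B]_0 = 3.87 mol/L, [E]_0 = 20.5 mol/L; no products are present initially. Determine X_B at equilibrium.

Let X = conversion of B; extent ξ = 3.87·X mol/L.
Concentrations: [B] = 3.87 − 3.87X; [E] = 20.5 − 7.74X; [A] = 3.87X.
K_c = [A] / ([B] [E]^2).
Setting equal to 0.00129 and solving for X on (0,1) gives X = 0.299.

X = 0.299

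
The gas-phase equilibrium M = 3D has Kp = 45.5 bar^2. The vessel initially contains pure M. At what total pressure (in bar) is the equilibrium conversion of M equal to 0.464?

P = 5.8 bar

Let X = conversion of M (basis 1 mol M); extent of reaction ξ = X.
Species balance: n_M = 1 − X; n_D = 3X.
Total moles n_T = 1 + 2X.
Kp = p_D^3 / (p_M) with p_i = (n_i/n_T)·P.
At X = 0.464: the mole-fraction product g(X) = Π y_i^ν_i = 1.354. Since Kp = g(X)·P^{2}, P = (Kp/g)^(1/2) = (45.5/1.354)^(1/2) = 5.8 bar.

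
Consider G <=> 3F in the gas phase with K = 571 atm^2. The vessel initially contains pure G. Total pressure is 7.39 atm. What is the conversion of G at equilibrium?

X = 0.803

Let X = conversion of G (basis 1 mol G); extent of reaction ξ = X.
Mole table: n_G = 1 − X; n_F = 3X.
Total moles n_T = 1 + 2X.
With p_i = (n_i/n_T)P, K = p_F^3 / (p_G).
This yields a degree-3 equation in X; solving on (0,1), X = 0.803.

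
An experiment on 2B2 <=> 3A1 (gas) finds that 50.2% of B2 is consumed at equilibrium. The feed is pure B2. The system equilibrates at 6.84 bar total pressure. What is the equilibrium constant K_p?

Basis: 1 mol B2 initially; let X = conversion of B2. Extent ξ = 0.5X.
Moles: n_B2 = 1 − X; n_A1 = 1.5X.
Total moles n_T = 1 + 0.5X.
At X = 0.502: n_B2 = 0.498, n_A1 = 0.753, n_T = 1.25.
p_i = (n_i/n_T)·P. K_p = p_A1^3 / (p_B2^2) = 9.41 bar.

K_p = 9.41 bar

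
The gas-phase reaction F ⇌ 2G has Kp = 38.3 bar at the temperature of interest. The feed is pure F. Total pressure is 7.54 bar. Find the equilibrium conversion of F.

Basis: 1 mol F initially; let X = conversion of F. Extent ξ = X.
Mole table: n_F = 1 − X; n_G = 2X.
Total moles n_T = 1 + X.
Mole fractions y_i = n_i/n_T; Kp = p_G^2 / (p_F) with p_i = y_i·P.
Substituting and setting equal to 38.3 bar gives a polynomial in X; the root in (0,1) is X = 0.748.

X = 0.748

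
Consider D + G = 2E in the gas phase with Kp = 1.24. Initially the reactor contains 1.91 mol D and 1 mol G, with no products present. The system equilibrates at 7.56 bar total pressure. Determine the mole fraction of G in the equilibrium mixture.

Take 1 mol G as basis and let X be its fractional conversion, so ξ = X.
At extent ξ: n_D = 1.91 − X; n_G = 1 − X; n_E = 2X.
n_T stays at 2.91 (no change in mole number).
y_i = n_i/n_T, p_i = y_i·P. Kp = p_E^2 / (p_D p_G).
Substituting and setting equal to 1.24 gives a polynomial in X; the root in (0,1) is X = 0.480.
Then n_G = 0.52, n_T = 2.91, so y_G = 0.179.

y_G = 0.179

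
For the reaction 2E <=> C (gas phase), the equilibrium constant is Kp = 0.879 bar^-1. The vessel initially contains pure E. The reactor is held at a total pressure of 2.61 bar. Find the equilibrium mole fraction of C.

y_C = 0.523

Take 1 mol E as basis and let X be its fractional conversion, so ξ = 0.5X.
Moles: n_E = 1 − X; n_C = 0.5X.
Total moles n_T = 1 − 0.5X.
y_i = n_i/n_T, p_i = y_i·P. Kp = p_C / (p_E^2).
This yields a degree-2 equation in X; solving on (0,1), X = 0.687.
Then n_C = 0.343, n_T = 0.657, so y_C = 0.523.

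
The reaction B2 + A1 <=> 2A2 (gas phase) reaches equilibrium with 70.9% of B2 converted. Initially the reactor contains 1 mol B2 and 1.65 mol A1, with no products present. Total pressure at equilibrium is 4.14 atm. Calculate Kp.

Basis: 1 mol B2 initially; let X = conversion of B2. Extent ξ = X.
Species balance: n_B2 = 1 − X; n_A1 = 1.65 − X; n_A2 = 2X.
Since Δν = 0, n_T = 2.65 throughout.
At X = 0.709: n_B2 = 0.291, n_A1 = 0.941, n_A2 = 1.42, n_T = 2.65.
p_i = (n_i/n_T)·P. Kp = p_A2^2 / (p_B2 p_A1) = 7.34.

Kp = 7.34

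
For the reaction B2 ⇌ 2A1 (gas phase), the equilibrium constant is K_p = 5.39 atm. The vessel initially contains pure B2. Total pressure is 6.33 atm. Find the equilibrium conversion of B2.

X = 0.419

Let X = conversion of B2 (basis 1 mol B2); extent of reaction ξ = X.
Species balance: n_B2 = 1 − X; n_A1 = 2X.
n_T = Σnᵢ = 1 + X.
Mole fractions y_i = n_i/n_T; K_p = p_A1^2 / (p_B2) with p_i = y_i·P.
Substituting and setting equal to 5.39 atm gives a polynomial in X; the root in (0,1) is X = 0.419.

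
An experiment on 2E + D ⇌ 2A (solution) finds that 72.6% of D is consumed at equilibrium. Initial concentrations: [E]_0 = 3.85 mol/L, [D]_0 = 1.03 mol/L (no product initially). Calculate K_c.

Let X = conversion of D.
Concentrations: [E] = 3.85 − 2.06X; [D] = 1.03 − 1.03X; [A] = 2.06X.
At X = 0.726: [E] = 2.35, [D] = 0.282, [A] = 1.5.
K_c = [A]^2 / ([E]^2 [D]) = 1.43 L/mol.

K_c = 1.43 L/mol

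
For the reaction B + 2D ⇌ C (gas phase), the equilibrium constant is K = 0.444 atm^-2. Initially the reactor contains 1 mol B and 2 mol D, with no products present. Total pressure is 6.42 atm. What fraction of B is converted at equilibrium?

Let X = conversion of B (basis 1 mol B); extent of reaction ξ = X.
Moles: n_B = 1 − X; n_D = 2 − 2X; n_C = X.
Total moles n_T = 3 − 2X.
y_i = n_i/n_T, p_i = y_i·P. K = p_C / (p_B p_D^2).
Equating to 0.444 atm^-2 and solving on 0 < X < 1: X = 0.711.

X = 0.711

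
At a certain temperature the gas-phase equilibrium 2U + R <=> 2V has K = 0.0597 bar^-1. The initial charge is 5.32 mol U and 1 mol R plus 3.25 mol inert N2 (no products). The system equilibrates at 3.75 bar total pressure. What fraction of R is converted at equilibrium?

X = 0.305

Basis: 1 mol R initially; let X = conversion of R. Extent ξ = X.
Mole table: n_U = 5.32 − 2X; n_R = 1 − X; n_V = 2X; n_I = 3.25 (inert).
Total moles n_T = 9.57 − X.
y_i = n_i/n_T, p_i = y_i·P. K = p_V^2 / (p_U^2 p_R).
Substituting and setting equal to 0.0597 bar^-1 gives a polynomial in X; the root in (0,1) is X = 0.305.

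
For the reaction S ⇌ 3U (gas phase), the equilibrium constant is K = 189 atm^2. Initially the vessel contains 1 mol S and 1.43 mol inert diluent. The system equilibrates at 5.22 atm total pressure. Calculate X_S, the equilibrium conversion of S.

Take 1 mol S as basis and let X be its fractional conversion, so ξ = X.
At extent ξ: n_S = 1 − X; n_U = 3X; n_I = 1.43 (inert).
n_T = Σnᵢ = 2.43 + 2X.
y_i = n_i/n_T, p_i = y_i·P. K = p_U^3 / (p_S).
This yields a degree-3 equation in X; solving on (0,1), X = 0.857.

X = 0.857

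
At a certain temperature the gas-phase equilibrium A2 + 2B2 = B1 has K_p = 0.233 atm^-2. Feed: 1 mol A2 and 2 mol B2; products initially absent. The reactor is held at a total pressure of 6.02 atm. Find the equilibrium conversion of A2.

Take 1 mol A2 as basis and let X be its fractional conversion, so ξ = X.
Mole table: n_A2 = 1 − X; n_B2 = 2 − 2X; n_B1 = X.
Summing: n_T = 3 − 2X.
Mole fractions y_i = n_i/n_T; K_p = p_B1 / (p_A2 p_B2^2) with p_i = y_i·P.
Substituting and setting equal to 0.233 atm^-2 gives a polynomial in X; the root in (0,1) is X = 0.615.

X = 0.615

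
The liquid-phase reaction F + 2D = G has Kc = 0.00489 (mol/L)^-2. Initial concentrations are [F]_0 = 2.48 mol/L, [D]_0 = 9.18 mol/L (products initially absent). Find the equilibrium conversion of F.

X = 0.238

Let X = conversion of F; extent ξ = 2.48·X mol/L.
Concentrations: [F] = 2.48 − 2.48X; [D] = 9.18 − 4.96X; [G] = 2.48X.
Kc = [G] / ([F] [D]^2).
Equating to 0.00489 (mol/L)^-2: the physical root is X = 0.238.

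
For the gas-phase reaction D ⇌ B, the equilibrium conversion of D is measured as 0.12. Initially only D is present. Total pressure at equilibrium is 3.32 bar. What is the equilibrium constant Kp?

Take 1 mol D as basis and let X be its fractional conversion, so ξ = X.
Moles: n_D = 1 − X; n_B = X.
n_T stays at 1 (no change in mole number).
At X = 0.12: n_D = 0.88, n_B = 0.12, n_T = 1.
p_i = (n_i/n_T)·P. Kp = p_B / (p_D) = 0.136.

Kp = 0.136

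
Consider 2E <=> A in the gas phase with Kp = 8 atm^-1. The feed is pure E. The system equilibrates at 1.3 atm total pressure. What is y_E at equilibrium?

Let X = conversion of E (basis 1 mol E); extent of reaction ξ = 0.5X.
At extent ξ: n_E = 1 − X; n_A = 0.5X.
Total moles n_T = 1 − 0.5X.
With p_i = (n_i/n_T)P, Kp = p_A / (p_E^2).
Setting this equal to 8 atm^-1 and taking the physical root (0 < X < 1) gives X = 0.847.
Then n_E = 0.153, n_T = 0.577, so y_E = 0.266.

y_E = 0.266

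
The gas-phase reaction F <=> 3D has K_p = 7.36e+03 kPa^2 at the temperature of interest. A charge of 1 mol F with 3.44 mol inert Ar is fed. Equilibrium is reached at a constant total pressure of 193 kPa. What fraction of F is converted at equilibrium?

X = 0.480

Take 1 mol F as basis and let X be its fractional conversion, so ξ = X.
At extent ξ: n_F = 1 − X; n_D = 3X; n_I = 3.44 (inert).
Total moles n_T = 4.44 + 2X.
With p_i = (n_i/n_T)P, K_p = p_D^3 / (p_F).
Equating to 7.36e+03 kPa^2 and solving on 0 < X < 1: X = 0.480.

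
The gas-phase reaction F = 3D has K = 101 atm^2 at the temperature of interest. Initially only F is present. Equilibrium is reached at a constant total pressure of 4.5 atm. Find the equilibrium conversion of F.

Basis: 1 mol F initially; let X = conversion of F. Extent ξ = X.
At extent ξ: n_F = 1 − X; n_D = 3X.
Summing: n_T = 1 + 2X.
Mole fractions y_i = n_i/n_T; K = p_D^3 / (p_F) with p_i = y_i·P.
Setting this equal to 101 atm^2 and taking the physical root (0 < X < 1) gives X = 0.688.

X = 0.688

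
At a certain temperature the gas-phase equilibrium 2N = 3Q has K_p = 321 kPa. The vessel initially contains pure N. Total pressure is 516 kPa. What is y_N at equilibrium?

y_N = 0.478

Take 1 mol N as basis and let X be its fractional conversion, so ξ = 0.5X.
At extent ξ: n_N = 1 − X; n_Q = 1.5X.
Summing: n_T = 1 + 0.5X.
Mole fractions y_i = n_i/n_T; K_p = p_Q^3 / (p_N^2) with p_i = y_i·P.
Setting this equal to 321 kPa and taking the physical root (0 < X < 1) gives X = 0.421.
Then n_N = 0.579, n_T = 1.21, so y_N = 0.478.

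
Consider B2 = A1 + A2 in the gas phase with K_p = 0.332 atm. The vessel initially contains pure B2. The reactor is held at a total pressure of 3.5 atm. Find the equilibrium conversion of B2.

Let X = conversion of B2 (basis 1 mol B2); extent of reaction ξ = X.
Moles: n_B2 = 1 − X; n_A1 = X; n_A2 = X.
n_T = Σnᵢ = 1 + X.
Mole fractions y_i = n_i/n_T; K_p = p_A1 p_A2 / (p_B2) with p_i = y_i·P.
This yields a degree-2 equation in X; solving on (0,1), X = 0.294.

X = 0.294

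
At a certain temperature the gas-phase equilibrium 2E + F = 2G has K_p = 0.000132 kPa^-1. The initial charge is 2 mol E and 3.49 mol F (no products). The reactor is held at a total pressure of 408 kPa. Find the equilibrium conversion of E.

X = 0.155

Let X = conversion of E (basis 2 mol E); extent of reaction ξ = X.
Species balance: n_E = 2 − 2X; n_F = 3.49 − X; n_G = 2X.
Summing: n_T = 5.49 − X.
y_i = n_i/n_T, p_i = y_i·P. K_p = p_G^2 / (p_E^2 p_F).
Equating to 0.000132 kPa^-1 and solving on 0 < X < 1: X = 0.155.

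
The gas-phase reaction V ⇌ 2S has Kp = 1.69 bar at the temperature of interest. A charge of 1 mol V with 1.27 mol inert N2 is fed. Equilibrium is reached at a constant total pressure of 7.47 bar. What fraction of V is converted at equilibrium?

X = 0.316

Basis: 1 mol V initially; let X = conversion of V. Extent ξ = X.
Mole table: n_V = 1 − X; n_S = 2X; n_I = 1.27 (inert).
Total moles n_T = 2.27 + X.
Mole fractions y_i = n_i/n_T; Kp = p_S^2 / (p_V) with p_i = y_i·P.
This yields a degree-2 equation in X; solving on (0,1), X = 0.316.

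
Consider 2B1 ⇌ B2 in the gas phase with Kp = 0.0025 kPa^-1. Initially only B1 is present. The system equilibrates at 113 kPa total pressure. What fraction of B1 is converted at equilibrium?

Basis: 1 mol B1 initially; let X = conversion of B1. Extent ξ = 0.5X.
At extent ξ: n_B1 = 1 − X; n_B2 = 0.5X.
n_T = Σnᵢ = 1 − 0.5X.
With p_i = (n_i/n_T)P, Kp = p_B2 / (p_B1^2).
Substituting and setting equal to 0.0025 kPa^-1 gives a polynomial in X; the root in (0,1) is X = 0.315.

X = 0.315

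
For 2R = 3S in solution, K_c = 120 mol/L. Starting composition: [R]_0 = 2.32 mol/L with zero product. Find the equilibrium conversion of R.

Let X = conversion of R; extent ξ = 2.32X/2 mol/L.
Concentrations: [R] = 2.32 − 2.32X; [S] = 3.48X.
K_c = [S]^3 / ([R]^2).
Setting equal to 120 and solving for X on (0,1) gives X = 0.813.

X = 0.813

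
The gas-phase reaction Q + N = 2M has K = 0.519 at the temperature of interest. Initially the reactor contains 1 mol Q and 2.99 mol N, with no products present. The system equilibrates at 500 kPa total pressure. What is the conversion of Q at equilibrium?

X = 0.433

Let X = conversion of Q (basis 1 mol Q); extent of reaction ξ = X.
Mole table: n_Q = 1 − X; n_N = 2.99 − X; n_M = 2X.
Since Δν = 0, n_T = 3.99 throughout.
y_i = n_i/n_T, p_i = y_i·P. K = p_M^2 / (p_Q p_N).
Equating to 0.519 and solving on 0 < X < 1: X = 0.433.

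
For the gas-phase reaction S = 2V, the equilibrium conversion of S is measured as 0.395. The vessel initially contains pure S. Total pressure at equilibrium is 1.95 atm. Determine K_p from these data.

Basis: 1 mol S initially; let X = conversion of S. Extent ξ = X.
At extent ξ: n_S = 1 − X; n_V = 2X.
n_T = Σnᵢ = 1 + X.
At X = 0.395: n_S = 0.605, n_V = 0.79, n_T = 1.4.
p_i = (n_i/n_T)·P. K_p = p_V^2 / (p_S) = 1.44 atm.

K_p = 1.44 atm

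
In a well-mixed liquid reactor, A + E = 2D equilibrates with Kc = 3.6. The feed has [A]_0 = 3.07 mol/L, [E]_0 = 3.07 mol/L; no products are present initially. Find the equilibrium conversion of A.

X = 0.487

Let X = conversion of A; extent ξ = 3.07·X mol/L.
Concentrations: [A] = 3.07 − 3.07X; [E] = 3.07 − 3.07X; [D] = 6.14X.
Kc = [D]^2 / ([A] [E]).
Equating to 3.6: the physical root is X = 0.487.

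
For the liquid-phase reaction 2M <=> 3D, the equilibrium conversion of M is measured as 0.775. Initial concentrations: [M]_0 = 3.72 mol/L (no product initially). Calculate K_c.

Let X = conversion of M.
Concentrations: [M] = 3.72 − 3.72X; [D] = 5.58X.
At X = 0.775: [M] = 0.837, [D] = 4.32.
K_c = [D]^3 / ([M]^2) = 115 mol/L.

K_c = 115 mol/L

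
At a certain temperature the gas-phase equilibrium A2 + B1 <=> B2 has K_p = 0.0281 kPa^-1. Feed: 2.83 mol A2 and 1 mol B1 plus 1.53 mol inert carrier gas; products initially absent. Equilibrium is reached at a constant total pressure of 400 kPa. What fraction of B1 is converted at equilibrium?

X = 0.832

Take 1 mol B1 as basis and let X be its fractional conversion, so ξ = X.
At extent ξ: n_A2 = 2.83 − X; n_B1 = 1 − X; n_B2 = X; n_I = 1.53 (inert).
Total moles n_T = 5.36 − X.
With p_i = (n_i/n_T)P, K_p = p_B2 / (p_A2 p_B1).
Equating to 0.0281 kPa^-1 and solving on 0 < X < 1: X = 0.832.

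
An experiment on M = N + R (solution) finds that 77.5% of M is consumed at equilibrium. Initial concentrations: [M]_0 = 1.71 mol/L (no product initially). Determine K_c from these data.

Let X = conversion of M.
Concentrations: [M] = 1.71 − 1.71X; [N] = 1.71X; [R] = 1.71X.
At X = 0.775: [M] = 0.385, [N] = 1.33, [R] = 1.33.
K_c = [N] [R] / ([M]) = 4.56 mol/L.

K_c = 4.56 mol/L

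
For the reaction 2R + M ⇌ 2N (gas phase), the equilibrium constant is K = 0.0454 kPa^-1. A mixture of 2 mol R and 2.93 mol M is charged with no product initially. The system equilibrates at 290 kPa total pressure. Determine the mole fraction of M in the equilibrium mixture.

y_M = 0.524

Let X = conversion of R (basis 2 mol R); extent of reaction ξ = X.
Mole table: n_R = 2 − 2X; n_M = 2.93 − X; n_N = 2X.
Summing: n_T = 4.93 − X.
Mole fractions y_i = n_i/n_T; K = p_N^2 / (p_R^2 p_M) with p_i = y_i·P.
Substituting and setting equal to 0.0454 kPa^-1 gives a polynomial in X; the root in (0,1) is X = 0.724.
Then n_M = 2.21, n_T = 4.21, so y_M = 0.524.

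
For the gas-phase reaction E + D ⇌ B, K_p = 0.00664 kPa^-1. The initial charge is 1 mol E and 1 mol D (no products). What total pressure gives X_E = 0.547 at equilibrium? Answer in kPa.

Let X = conversion of E (basis 1 mol E); extent of reaction ξ = X.
Moles: n_E = 1 − X; n_D = 1 − X; n_B = X.
n_T = Σnᵢ = 2 − X.
K_p = p_B / (p_E p_D) with p_i = (n_i/n_T)·P.
At X = 0.547: the mole-fraction product g(X) = Π y_i^ν_i = 3.873. Since K_p = g(X)·P^{-1}, P = (g/K_p)^(1/1) = (3.873/0.00664)^(1/1) = 583 kPa.

P = 583 kPa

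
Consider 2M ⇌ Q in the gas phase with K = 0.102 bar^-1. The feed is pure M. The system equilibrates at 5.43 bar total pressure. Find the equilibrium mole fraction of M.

y_M = 0.716

Take 1 mol M as basis and let X be its fractional conversion, so ξ = 0.5X.
Mole table: n_M = 1 − X; n_Q = 0.5X.
Summing: n_T = 1 − 0.5X.
With p_i = (n_i/n_T)P, K = p_Q / (p_M^2).
Setting this equal to 0.102 bar^-1 and taking the physical root (0 < X < 1) gives X = 0.442.
Then n_M = 0.558, n_T = 0.779, so y_M = 0.716.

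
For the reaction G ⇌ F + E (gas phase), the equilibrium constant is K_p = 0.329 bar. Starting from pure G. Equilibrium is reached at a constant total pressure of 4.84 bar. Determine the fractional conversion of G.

X = 0.252

Basis: 1 mol G initially; let X = conversion of G. Extent ξ = X.
Mole table: n_G = 1 − X; n_F = X; n_E = X.
Total moles n_T = 1 + X.
With p_i = (n_i/n_T)P, K_p = p_F p_E / (p_G).
Setting this equal to 0.329 bar and taking the physical root (0 < X < 1) gives X = 0.252.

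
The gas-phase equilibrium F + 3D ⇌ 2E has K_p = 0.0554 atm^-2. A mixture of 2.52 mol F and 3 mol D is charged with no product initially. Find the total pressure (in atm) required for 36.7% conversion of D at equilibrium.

Basis: 3 mol D initially; let X = conversion of D. Extent ξ = X.
Mole table: n_F = 2.52 − X; n_D = 3 − 3X; n_E = 2X.
n_T = Σnᵢ = 5.52 − 2X.
K_p = p_E^2 / (p_F p_D^3) with p_i = (n_i/n_T)·P.
At X = 0.367: the mole-fraction product g(X) = Π y_i^ν_i = 0.837. Since K_p = g(X)·P^{-2}, P = (g/K_p)^(1/2) = (0.837/0.0554)^(1/2) = 3.89 atm.

P = 3.89 atm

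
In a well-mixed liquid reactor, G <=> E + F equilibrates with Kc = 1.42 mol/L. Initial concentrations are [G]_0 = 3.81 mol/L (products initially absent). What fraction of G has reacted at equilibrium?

Let X = conversion of G; extent ξ = 3.81·X mol/L.
Concentrations: [G] = 3.81 − 3.81X; [E] = 3.81X; [F] = 3.81X.
Kc = [E] [F] / ([G]).
Setting equal to 1.42 and solving for X on (0,1) gives X = 0.452.

X = 0.452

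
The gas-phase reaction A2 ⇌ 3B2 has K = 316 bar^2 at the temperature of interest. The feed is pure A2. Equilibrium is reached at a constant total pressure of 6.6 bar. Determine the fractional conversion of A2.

X = 0.749

Let X = conversion of A2 (basis 1 mol A2); extent of reaction ξ = X.
Moles: n_A2 = 1 − X; n_B2 = 3X.
n_T = Σnᵢ = 1 + 2X.
y_i = n_i/n_T, p_i = y_i·P. K = p_B2^3 / (p_A2).
Equating to 316 bar^2 and solving on 0 < X < 1: X = 0.749.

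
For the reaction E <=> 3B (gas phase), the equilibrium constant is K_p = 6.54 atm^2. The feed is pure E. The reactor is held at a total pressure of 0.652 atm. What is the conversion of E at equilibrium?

Let X = conversion of E (basis 1 mol E); extent of reaction ξ = X.
Moles: n_E = 1 − X; n_B = 3X.
Total moles n_T = 1 + 2X.
Mole fractions y_i = n_i/n_T; K_p = p_B^3 / (p_E) with p_i = y_i·P.
This yields a degree-3 equation in X; solving on (0,1), X = 0.852.

X = 0.852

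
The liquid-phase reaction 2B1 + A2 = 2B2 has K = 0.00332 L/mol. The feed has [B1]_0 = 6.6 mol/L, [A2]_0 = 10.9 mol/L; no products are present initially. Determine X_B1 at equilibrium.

X = 0.157

Let X = conversion of B1; extent ξ = 6.6X/2 mol/L.
Concentrations: [B1] = 6.6 − 6.6X; [A2] = 10.9 − 3.3X; [B2] = 6.6X.
K = [B2]^2 / ([B1]^2 [A2]).
Setting equal to 0.00332 and solving for X on (0,1) gives X = 0.157.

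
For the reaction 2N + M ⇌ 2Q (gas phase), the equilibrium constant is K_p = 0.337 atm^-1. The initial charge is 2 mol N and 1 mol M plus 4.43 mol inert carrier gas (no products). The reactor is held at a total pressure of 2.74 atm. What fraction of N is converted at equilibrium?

X = 0.238

Let X = conversion of N (basis 2 mol N); extent of reaction ξ = X.
At extent ξ: n_N = 2 − 2X; n_M = 1 − X; n_Q = 2X; n_I = 4.43 (inert).
n_T = Σnᵢ = 7.43 − X.
With p_i = (n_i/n_T)P, K_p = p_Q^2 / (p_N^2 p_M).
Setting this equal to 0.337 atm^-1 and taking the physical root (0 < X < 1) gives X = 0.238.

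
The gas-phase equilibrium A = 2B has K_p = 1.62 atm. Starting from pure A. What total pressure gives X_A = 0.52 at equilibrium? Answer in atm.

P = 1.09 atm

Basis: 1 mol A initially; let X = conversion of A. Extent ξ = X.
At extent ξ: n_A = 1 − X; n_B = 2X.
n_T = Σnᵢ = 1 + X.
K_p = p_B^2 / (p_A) with p_i = (n_i/n_T)·P.
At X = 0.52: the mole-fraction product g(X) = Π y_i^ν_i = 1.482. Since K_p = g(X)·P^{1}, P = (K_p/g)^(1/1) = (1.62/1.482)^(1/1) = 1.09 atm.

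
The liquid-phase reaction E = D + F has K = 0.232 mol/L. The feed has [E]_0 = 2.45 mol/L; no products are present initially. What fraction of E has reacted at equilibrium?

Let X = conversion of E; extent ξ = 2.45·X mol/L.
Concentrations: [E] = 2.45 − 2.45X; [D] = 2.45X; [F] = 2.45X.
K = [D] [F] / ([E]).
Setting equal to 0.232 and solving for X on (0,1) gives X = 0.264.

X = 0.264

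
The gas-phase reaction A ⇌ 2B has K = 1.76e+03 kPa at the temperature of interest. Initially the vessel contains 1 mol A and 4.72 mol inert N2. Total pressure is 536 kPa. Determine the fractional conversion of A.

Let X = conversion of A (basis 1 mol A); extent of reaction ξ = X.
Mole table: n_A = 1 − X; n_B = 2X; n_I = 4.72 (inert).
Total moles n_T = 5.72 + X.
y_i = n_i/n_T, p_i = y_i·P. K = p_B^2 / (p_A).
Setting this equal to 1.76e+03 kPa and taking the physical root (0 < X < 1) gives X = 0.862.

X = 0.862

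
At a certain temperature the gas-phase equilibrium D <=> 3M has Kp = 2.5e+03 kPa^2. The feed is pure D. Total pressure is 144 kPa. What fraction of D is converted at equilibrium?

Let X = conversion of D (basis 1 mol D); extent of reaction ξ = X.
At extent ξ: n_D = 1 − X; n_M = 3X.
n_T = Σnᵢ = 1 + 2X.
With p_i = (n_i/n_T)P, Kp = p_M^3 / (p_D).
Equating to 2.5e+03 kPa^2 and solving on 0 < X < 1: X = 0.190.

X = 0.190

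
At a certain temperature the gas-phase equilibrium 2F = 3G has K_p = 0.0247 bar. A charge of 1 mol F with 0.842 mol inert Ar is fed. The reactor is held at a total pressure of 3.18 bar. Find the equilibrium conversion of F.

Basis: 1 mol F initially; let X = conversion of F. Extent ξ = 0.5X.
At extent ξ: n_F = 1 − X; n_G = 1.5X; n_I = 0.842 (inert).
n_T = Σnᵢ = 1.84 + 0.5X.
Mole fractions y_i = n_i/n_T; K_p = p_G^3 / (p_F^2) with p_i = y_i·P.
Setting this equal to 0.0247 bar and taking the physical root (0 < X < 1) gives X = 0.147.

X = 0.147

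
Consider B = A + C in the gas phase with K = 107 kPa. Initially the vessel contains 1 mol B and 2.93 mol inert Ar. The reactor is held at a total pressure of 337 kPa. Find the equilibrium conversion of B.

X = 0.682

Let X = conversion of B (basis 1 mol B); extent of reaction ξ = X.
Moles: n_B = 1 − X; n_A = X; n_C = X; n_I = 2.93 (inert).
Summing: n_T = 3.93 + X.
With p_i = (n_i/n_T)P, K = p_A p_C / (p_B).
Setting this equal to 107 kPa and taking the physical root (0 < X < 1) gives X = 0.682.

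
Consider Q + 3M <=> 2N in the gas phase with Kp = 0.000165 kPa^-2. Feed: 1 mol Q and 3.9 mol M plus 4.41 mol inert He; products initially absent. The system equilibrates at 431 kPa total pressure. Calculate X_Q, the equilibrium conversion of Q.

X = 0.619

Let X = conversion of Q (basis 1 mol Q); extent of reaction ξ = X.
Species balance: n_Q = 1 − X; n_M = 3.9 − 3X; n_N = 2X; n_I = 4.41 (inert).
n_T = Σnᵢ = 9.31 − 2X.
Mole fractions y_i = n_i/n_T; Kp = p_N^2 / (p_Q p_M^3) with p_i = y_i·P.
This yields a degree-4 equation in X; solving on (0,1), X = 0.619.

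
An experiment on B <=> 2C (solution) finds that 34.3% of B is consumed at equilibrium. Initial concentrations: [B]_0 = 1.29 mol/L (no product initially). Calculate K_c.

K_c = 0.924 mol/L

Let X = conversion of B.
Concentrations: [B] = 1.29 − 1.29X; [C] = 2.58X.
At X = 0.343: [B] = 0.848, [C] = 0.885.
K_c = [C]^2 / ([B]) = 0.924 mol/L.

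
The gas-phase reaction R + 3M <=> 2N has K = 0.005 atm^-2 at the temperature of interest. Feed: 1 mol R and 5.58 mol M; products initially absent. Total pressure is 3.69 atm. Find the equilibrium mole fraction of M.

Basis: 1 mol R initially; let X = conversion of R. Extent ξ = X.
Species balance: n_R = 1 − X; n_M = 5.58 − 3X; n_N = 2X.
Total moles n_T = 6.58 − 2X.
Mole fractions y_i = n_i/n_T; K = p_N^2 / (p_R p_M^3) with p_i = y_i·P.
Equating to 0.005 atm^-2 and solving on 0 < X < 1: X = 0.208.
Then n_M = 4.96, n_T = 6.16, so y_M = 0.804.

y_M = 0.804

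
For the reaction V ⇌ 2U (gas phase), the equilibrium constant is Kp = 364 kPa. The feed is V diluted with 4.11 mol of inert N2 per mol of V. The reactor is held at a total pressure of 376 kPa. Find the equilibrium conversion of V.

Let X = conversion of V (basis 1 mol V); extent of reaction ξ = X.
Moles: n_V = 1 − X; n_U = 2X; n_I = 4.11 (inert).
Summing: n_T = 5.11 + X.
With p_i = (n_i/n_T)P, Kp = p_U^2 / (p_V).
Equating to 364 kPa and solving on 0 < X < 1: X = 0.675.

X = 0.675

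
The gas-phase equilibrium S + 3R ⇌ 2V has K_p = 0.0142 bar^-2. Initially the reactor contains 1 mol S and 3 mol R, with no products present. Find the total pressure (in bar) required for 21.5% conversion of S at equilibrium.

Take 1 mol S as basis and let X be its fractional conversion, so ξ = X.
Species balance: n_S = 1 − X; n_R = 3 − 3X; n_V = 2X.
Total moles n_T = 4 − 2X.
K_p = p_V^2 / (p_S p_R^3) with p_i = (n_i/n_T)·P.
At X = 0.215: the mole-fraction product g(X) = Π y_i^ν_i = 0.2298. Since K_p = g(X)·P^{-2}, P = (g/K_p)^(1/2) = (0.2298/0.0142)^(1/2) = 4.02 bar.

P = 4.02 bar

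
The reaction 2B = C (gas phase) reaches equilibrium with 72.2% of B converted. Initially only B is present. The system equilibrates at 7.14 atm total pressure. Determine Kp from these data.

Kp = 0.418 atm^-1

Basis: 1 mol B initially; let X = conversion of B. Extent ξ = 0.5X.
Mole table: n_B = 1 − X; n_C = 0.5X.
Summing: n_T = 1 − 0.5X.
At X = 0.722: n_B = 0.278, n_C = 0.361, n_T = 0.639.
p_i = (n_i/n_T)·P. Kp = p_C / (p_B^2) = 0.418 atm^-1.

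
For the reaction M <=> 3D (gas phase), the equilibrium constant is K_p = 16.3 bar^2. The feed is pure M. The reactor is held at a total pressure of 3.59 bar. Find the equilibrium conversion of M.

X = 0.453

Take 1 mol M as basis and let X be its fractional conversion, so ξ = X.
At extent ξ: n_M = 1 − X; n_D = 3X.
n_T = Σnᵢ = 1 + 2X.
With p_i = (n_i/n_T)P, K_p = p_D^3 / (p_M).
This yields a degree-3 equation in X; solving on (0,1), X = 0.453.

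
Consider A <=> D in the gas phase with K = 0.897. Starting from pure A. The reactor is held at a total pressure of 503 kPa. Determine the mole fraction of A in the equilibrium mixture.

Take 1 mol A as basis and let X be its fractional conversion, so ξ = X.
Species balance: n_A = 1 − X; n_D = X.
Total moles n_T = 1 (Δν = 0, constant).
Mole fractions y_i = n_i/n_T; K = p_D / (p_A) with p_i = y_i·P.
Equating to 0.897 and solving on 0 < X < 1: X = 0.473.
Then n_A = 0.527, n_T = 1, so y_A = 0.527.

y_A = 0.527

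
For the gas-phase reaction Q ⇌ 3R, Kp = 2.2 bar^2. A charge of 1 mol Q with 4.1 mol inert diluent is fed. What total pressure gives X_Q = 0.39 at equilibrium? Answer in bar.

P = 5.38 bar

Take 1 mol Q as basis and let X be its fractional conversion, so ξ = X.
At extent ξ: n_Q = 1 − X; n_R = 3X; n_I = 4.1 (inert).
n_T = Σnᵢ = 5.1 + 2X.
Kp = p_R^3 / (p_Q) with p_i = (n_i/n_T)·P.
At X = 0.39: the mole-fraction product g(X) = Π y_i^ν_i = 0.07594. Since Kp = g(X)·P^{2}, P = (Kp/g)^(1/2) = (2.2/0.07594)^(1/2) = 5.38 bar.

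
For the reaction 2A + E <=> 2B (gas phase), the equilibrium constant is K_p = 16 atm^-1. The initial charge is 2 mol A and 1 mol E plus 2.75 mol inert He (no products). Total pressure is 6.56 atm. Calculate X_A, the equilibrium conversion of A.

X = 0.711

Take 2 mol A as basis and let X be its fractional conversion, so ξ = X.
At extent ξ: n_A = 2 − 2X; n_E = 1 − X; n_B = 2X; n_I = 2.75 (inert).
n_T = Σnᵢ = 5.75 − X.
y_i = n_i/n_T, p_i = y_i·P. K_p = p_B^2 / (p_A^2 p_E).
Equating to 16 atm^-1 and solving on 0 < X < 1: X = 0.711.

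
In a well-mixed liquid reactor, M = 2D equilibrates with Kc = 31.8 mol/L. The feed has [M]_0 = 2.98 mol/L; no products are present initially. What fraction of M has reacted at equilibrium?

Let X = conversion of M; extent ξ = 2.98·X mol/L.
Concentrations: [M] = 2.98 − 2.98X; [D] = 5.96X.
Kc = [D]^2 / ([M]).
This equals 31.8 at X = 0.775 (the root in 0 < X < 1).

X = 0.775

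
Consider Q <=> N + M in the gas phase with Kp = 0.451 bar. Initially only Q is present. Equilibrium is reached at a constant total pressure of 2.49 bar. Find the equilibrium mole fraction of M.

Take 1 mol Q as basis and let X be its fractional conversion, so ξ = X.
Moles: n_Q = 1 − X; n_N = X; n_M = X.
Summing: n_T = 1 + X.
With p_i = (n_i/n_T)P, Kp = p_N p_M / (p_Q).
Substituting and setting equal to 0.451 bar gives a polynomial in X; the root in (0,1) is X = 0.392.
Then n_M = 0.392, n_T = 1.39, so y_M = 0.281.

y_M = 0.281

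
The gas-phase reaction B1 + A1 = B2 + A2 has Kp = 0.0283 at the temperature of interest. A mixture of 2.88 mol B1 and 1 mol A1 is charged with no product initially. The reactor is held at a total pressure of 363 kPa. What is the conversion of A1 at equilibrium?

Take 1 mol A1 as basis and let X be its fractional conversion, so ξ = X.
At extent ξ: n_B1 = 2.88 − X; n_A1 = 1 − X; n_B2 = X; n_A2 = X.
n_T stays at 3.88 (no change in mole number).
y_i = n_i/n_T, p_i = y_i·P. Kp = p_B2 p_A2 / (p_B1 p_A1).
This yields a degree-2 equation in X; solving on (0,1), X = 0.239.

X = 0.239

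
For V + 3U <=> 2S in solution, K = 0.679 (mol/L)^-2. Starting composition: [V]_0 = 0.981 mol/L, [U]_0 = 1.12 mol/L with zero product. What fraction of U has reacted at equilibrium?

X = 0.463

Let X = conversion of U; extent ξ = 1.12X/3 mol/L.
Concentrations: [V] = 0.981 − 0.373X; [U] = 1.12 − 1.12X; [S] = 0.747X.
K = [S]^2 / ([V] [U]^3).
This equals 0.679 at X = 0.463 (the root in 0 < X < 1).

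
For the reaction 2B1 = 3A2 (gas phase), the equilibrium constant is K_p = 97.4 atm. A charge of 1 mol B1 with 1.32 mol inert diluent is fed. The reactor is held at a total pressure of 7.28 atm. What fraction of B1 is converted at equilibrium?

Let X = conversion of B1 (basis 1 mol B1); extent of reaction ξ = 0.5X.
Moles: n_B1 = 1 − X; n_A2 = 1.5X; n_I = 1.32 (inert).
Total moles n_T = 2.32 + 0.5X.
Mole fractions y_i = n_i/n_T; K_p = p_A2^3 / (p_B1^2) with p_i = y_i·P.
Setting this equal to 97.4 atm and taking the physical root (0 < X < 1) gives X = 0.787.

X = 0.787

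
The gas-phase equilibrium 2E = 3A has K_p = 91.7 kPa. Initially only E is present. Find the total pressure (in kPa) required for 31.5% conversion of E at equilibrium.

P = 472 kPa

Take 1 mol E as basis and let X be its fractional conversion, so ξ = 0.5X.
Species balance: n_E = 1 − X; n_A = 1.5X.
Total moles n_T = 1 + 0.5X.
K_p = p_A^3 / (p_E^2) with p_i = (n_i/n_T)·P.
At X = 0.315: the mole-fraction product g(X) = Π y_i^ν_i = 0.1942. Since K_p = g(X)·P^{1}, P = (K_p/g)^(1/1) = (91.7/0.1942)^(1/1) = 472 kPa.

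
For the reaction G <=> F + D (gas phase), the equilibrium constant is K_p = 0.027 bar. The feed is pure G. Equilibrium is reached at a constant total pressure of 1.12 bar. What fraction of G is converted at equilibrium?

X = 0.153

Take 1 mol G as basis and let X be its fractional conversion, so ξ = X.
Moles: n_G = 1 − X; n_F = X; n_D = X.
Total moles n_T = 1 + X.
y_i = n_i/n_T, p_i = y_i·P. K_p = p_F p_D / (p_G).
Setting this equal to 0.027 bar and taking the physical root (0 < X < 1) gives X = 0.153.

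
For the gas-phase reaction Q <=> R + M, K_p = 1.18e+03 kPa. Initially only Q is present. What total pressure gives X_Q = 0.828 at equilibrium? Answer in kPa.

P = 541 kPa

Let X = conversion of Q (basis 1 mol Q); extent of reaction ξ = X.
Mole table: n_Q = 1 − X; n_R = X; n_M = X.
Summing: n_T = 1 + X.
K_p = p_R p_M / (p_Q) with p_i = (n_i/n_T)·P.
At X = 0.828: the mole-fraction product g(X) = Π y_i^ν_i = 2.18. Since K_p = g(X)·P^{1}, P = (K_p/g)^(1/1) = (1.18e+03/2.18)^(1/1) = 541 kPa.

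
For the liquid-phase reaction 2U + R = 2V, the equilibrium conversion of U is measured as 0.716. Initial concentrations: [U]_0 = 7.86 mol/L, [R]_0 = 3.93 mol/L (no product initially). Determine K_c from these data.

K_c = 5.69 L/mol

Let X = conversion of U.
Concentrations: [U] = 7.86 − 7.86X; [R] = 3.93 − 3.93X; [V] = 7.86X.
At X = 0.716: [U] = 2.23, [R] = 1.12, [V] = 5.63.
K_c = [V]^2 / ([U]^2 [R]) = 5.69 L/mol.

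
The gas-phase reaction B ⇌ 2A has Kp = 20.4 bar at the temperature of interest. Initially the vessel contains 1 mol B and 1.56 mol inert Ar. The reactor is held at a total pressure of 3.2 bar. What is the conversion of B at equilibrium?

Basis: 1 mol B initially; let X = conversion of B. Extent ξ = X.
At extent ξ: n_B = 1 − X; n_A = 2X; n_I = 1.56 (inert).
Summing: n_T = 2.56 + X.
y_i = n_i/n_T, p_i = y_i·P. Kp = p_A^2 / (p_B).
Setting this equal to 20.4 bar and taking the physical root (0 < X < 1) gives X = 0.863.

X = 0.863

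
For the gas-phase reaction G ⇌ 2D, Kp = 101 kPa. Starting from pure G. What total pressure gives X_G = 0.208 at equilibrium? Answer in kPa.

Let X = conversion of G (basis 1 mol G); extent of reaction ξ = X.
Moles: n_G = 1 − X; n_D = 2X.
n_T = Σnᵢ = 1 + X.
Kp = p_D^2 / (p_G) with p_i = (n_i/n_T)·P.
At X = 0.208: the mole-fraction product g(X) = Π y_i^ν_i = 0.1809. Since Kp = g(X)·P^{1}, P = (Kp/g)^(1/1) = (101/0.1809)^(1/1) = 558 kPa.

P = 558 kPa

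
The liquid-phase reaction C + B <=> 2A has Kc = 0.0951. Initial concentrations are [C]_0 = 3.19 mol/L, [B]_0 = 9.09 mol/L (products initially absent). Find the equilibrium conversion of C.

X = 0.221

Let X = conversion of C; extent ξ = 3.19·X mol/L.
Concentrations: [C] = 3.19 − 3.19X; [B] = 9.09 − 3.19X; [A] = 6.38X.
Kc = [A]^2 / ([C] [B]).
Equating to 0.0951: the physical root is X = 0.221.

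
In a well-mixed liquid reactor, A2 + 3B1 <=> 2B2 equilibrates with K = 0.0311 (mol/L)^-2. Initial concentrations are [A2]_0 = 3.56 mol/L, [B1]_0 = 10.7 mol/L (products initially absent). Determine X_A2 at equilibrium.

Let X = conversion of A2; extent ξ = 3.56·X mol/L.
Concentrations: [A2] = 3.56 − 3.56X; [B1] = 10.7 − 10.7X; [B2] = 7.12X.
K = [B2]^2 / ([A2] [B1]^3).
Setting equal to 0.0311 and solving for X on (0,1) gives X = 0.467.

X = 0.467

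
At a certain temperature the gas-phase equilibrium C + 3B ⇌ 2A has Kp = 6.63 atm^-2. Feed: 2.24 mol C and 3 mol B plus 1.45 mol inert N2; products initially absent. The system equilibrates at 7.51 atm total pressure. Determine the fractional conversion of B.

Take 3 mol B as basis and let X be its fractional conversion, so ξ = X.
At extent ξ: n_C = 2.24 − X; n_B = 3 − 3X; n_A = 2X; n_I = 1.45 (inert).
Summing: n_T = 6.69 − 2X.
Mole fractions y_i = n_i/n_T; Kp = p_A^2 / (p_C p_B^3) with p_i = y_i·P.
Setting this equal to 6.63 atm^-2 and taking the physical root (0 < X < 1) gives X = 0.830.

X = 0.830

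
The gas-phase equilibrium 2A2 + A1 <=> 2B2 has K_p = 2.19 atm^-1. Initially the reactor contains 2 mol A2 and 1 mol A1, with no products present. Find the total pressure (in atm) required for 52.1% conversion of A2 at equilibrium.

P = 2.8 atm

Let X = conversion of A2 (basis 2 mol A2); extent of reaction ξ = X.
Moles: n_A2 = 2 − 2X; n_A1 = 1 − X; n_B2 = 2X.
Summing: n_T = 3 − X.
K_p = p_B2^2 / (p_A2^2 p_A1) with p_i = (n_i/n_T)·P.
At X = 0.521: the mole-fraction product g(X) = Π y_i^ν_i = 6.123. Since K_p = g(X)·P^{-1}, P = (g/K_p)^(1/1) = (6.123/2.19)^(1/1) = 2.8 atm.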